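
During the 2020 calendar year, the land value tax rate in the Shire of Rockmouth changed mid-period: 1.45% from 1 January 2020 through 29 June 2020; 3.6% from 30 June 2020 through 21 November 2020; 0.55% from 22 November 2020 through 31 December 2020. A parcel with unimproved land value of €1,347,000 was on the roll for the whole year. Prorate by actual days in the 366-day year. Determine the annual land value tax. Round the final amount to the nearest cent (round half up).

1 January – 29 June 2020: 181 days at 1.45% → €1,347,000 × 1.45% × 181/366 = €9,659.0205
30 June – 21 November 2020: 145 days at 3.6% → €1,347,000 × 3.6% × 145/366 = €19,211.3115
22 November – 31 December 2020: 40 days at 0.55% → €1,347,000 × 0.55% × 40/366 = €809.6721
Total = €29,680.0041

€29,680.00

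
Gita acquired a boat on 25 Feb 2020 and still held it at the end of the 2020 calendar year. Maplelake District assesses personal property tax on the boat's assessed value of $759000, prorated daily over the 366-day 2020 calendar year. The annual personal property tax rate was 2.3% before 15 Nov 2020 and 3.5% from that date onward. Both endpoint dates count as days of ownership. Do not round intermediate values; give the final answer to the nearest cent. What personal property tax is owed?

25 Feb – 14 Nov 2020: 264 days at 2.3% → $759000 × 2.3% × 264/366 = $12591.9344
15 Nov – 31 Dec 2020: 47 days at 3.5% → $759000 × 3.5% × 47/366 = $3411.3525
Total = $16003.2869

$16003.29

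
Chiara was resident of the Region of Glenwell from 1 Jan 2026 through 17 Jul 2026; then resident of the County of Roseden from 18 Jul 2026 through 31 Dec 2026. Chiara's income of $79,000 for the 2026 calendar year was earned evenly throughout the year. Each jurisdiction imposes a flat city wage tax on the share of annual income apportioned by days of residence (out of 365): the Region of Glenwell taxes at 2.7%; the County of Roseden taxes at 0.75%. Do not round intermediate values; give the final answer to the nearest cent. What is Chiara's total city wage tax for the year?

The Region of Glenwell, 1 Jan – 17 Jul 2026: 198 days → $79,000 × 2.7% × 198/365 = $1,157.0795
The County of Roseden, 18 Jul – 31 Dec 2026: 167 days → $79,000 × 0.75% × 167/365 = $271.0890
Total = $1,428.1685

$1,428.17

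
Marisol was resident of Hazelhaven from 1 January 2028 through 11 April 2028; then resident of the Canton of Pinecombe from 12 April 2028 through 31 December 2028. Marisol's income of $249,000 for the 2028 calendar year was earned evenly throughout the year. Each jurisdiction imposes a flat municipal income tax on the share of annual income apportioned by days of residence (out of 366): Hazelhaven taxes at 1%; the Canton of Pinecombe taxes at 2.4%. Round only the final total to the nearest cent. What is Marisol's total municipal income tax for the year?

Hazelhaven, 1 January – 11 April 2028: 102 days → $249,000 × 1% × 102/366 = $693.9344
The Canton of Pinecombe, 12 April – 31 December 2028: 264 days → $249,000 × 2.4% × 264/366 = $4,310.5574
Total = $5,004.4918

$5,004.49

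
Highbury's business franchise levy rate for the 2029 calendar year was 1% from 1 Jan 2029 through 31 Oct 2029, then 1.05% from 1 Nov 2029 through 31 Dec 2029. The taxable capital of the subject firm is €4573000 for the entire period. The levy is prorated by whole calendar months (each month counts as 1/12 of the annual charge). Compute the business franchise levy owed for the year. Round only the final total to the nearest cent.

1 Jan – 31 Oct 2029: 10 months at 1% → €4573000 × 1% × 10/12 = €38108.3333
1 Nov – 31 Dec 2029: 2 months at 1.05% → €4573000 × 1.05% × 2/12 = €8002.7500
Total = €46111.0833

€46111.08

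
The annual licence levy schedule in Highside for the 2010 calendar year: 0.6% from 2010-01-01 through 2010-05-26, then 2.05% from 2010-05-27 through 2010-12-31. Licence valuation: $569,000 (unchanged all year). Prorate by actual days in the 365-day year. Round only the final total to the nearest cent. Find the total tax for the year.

2010-01-01 to 2010-05-26: 146 days at 0.6% → $569,000 × 0.6% × 146/365 = $1,365.6000
2010-05-27 to 2010-12-31: 219 days at 2.05% → $569,000 × 2.05% × 219/365 = $6,998.7000
Total = $8,364.3000

$8,364.30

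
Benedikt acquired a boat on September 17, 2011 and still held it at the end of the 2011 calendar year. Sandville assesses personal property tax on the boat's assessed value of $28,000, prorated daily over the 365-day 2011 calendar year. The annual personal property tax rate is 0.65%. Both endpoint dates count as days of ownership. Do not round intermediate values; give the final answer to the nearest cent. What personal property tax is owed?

Days held (September 17 – December 31, 2011): 106 out of 365
Tax = $28,000 × 0.65% × 106/365 = $52.8548

$52.85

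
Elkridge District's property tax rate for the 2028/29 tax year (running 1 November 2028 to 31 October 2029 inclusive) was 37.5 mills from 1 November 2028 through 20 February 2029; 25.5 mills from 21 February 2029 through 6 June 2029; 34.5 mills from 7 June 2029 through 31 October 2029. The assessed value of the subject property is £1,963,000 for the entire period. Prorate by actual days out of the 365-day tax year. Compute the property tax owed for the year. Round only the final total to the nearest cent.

1 November 2028 – 20 February 2029: 112 days at 37.5 mills → £1,963,000 × 3.75% × 112/365 = £22,587.9452
21 February – 6 June 2029: 106 days at 25.5 mills → £1,963,000 × 2.55% × 106/365 = £14,536.9562
7 June – 31 October 2029: 147 days at 34.5 mills → £1,963,000 × 3.45% × 147/365 = £27,274.9438
Total = £64,399.8452

£64,399.85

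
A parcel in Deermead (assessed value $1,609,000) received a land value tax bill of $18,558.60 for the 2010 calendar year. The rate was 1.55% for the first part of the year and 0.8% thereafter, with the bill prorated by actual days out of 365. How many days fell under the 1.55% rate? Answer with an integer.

Let d = days at the first rate; then 365 − d days at the second rate.
$1,609,000 × [1.55%·d + 0.8%·(365−d)] / 365 = $18,558.60
Solving gives d = 172, so the new rate took effect on June 22, 2010.

172 days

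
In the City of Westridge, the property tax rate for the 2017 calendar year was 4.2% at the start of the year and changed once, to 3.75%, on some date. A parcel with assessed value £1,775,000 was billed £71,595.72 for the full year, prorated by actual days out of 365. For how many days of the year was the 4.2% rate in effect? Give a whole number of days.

Let d = days at the first rate; then 365 − d days at the second rate.
£1,775,000 × [4.2%·d + 3.75%·(365−d)] / 365 = £71,595.72
Solving gives d = 230, so the new rate took effect on 19 August 2017.

230 days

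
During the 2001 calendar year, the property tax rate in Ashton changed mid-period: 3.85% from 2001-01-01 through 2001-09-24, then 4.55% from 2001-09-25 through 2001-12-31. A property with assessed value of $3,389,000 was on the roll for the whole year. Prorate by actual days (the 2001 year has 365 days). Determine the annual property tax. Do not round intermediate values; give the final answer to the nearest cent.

2001-01-01 to 2001-09-24: 267 days at 3.85% → $3,389,000 × 3.85% × 267/365 = $95,444.4534
2001-09-25 to 2001-12-31: 98 days at 4.55% → $3,389,000 × 4.55% × 98/365 = $41,401.5096
Total = $136,845.9630

$136,845.96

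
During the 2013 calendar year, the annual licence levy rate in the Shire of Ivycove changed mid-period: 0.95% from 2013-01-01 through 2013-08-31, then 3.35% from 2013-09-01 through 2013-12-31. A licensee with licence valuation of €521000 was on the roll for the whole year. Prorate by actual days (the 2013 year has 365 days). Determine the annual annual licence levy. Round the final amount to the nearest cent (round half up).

€9128.92

2013-01-01 to 2013-08-31: 243 days at 0.95% → €521000 × 0.95% × 243/365 = €3295.1466
2013-09-01 to 2013-12-31: 122 days at 3.35% → €521000 × 3.35% × 122/365 = €5833.7726
Total = €9128.9192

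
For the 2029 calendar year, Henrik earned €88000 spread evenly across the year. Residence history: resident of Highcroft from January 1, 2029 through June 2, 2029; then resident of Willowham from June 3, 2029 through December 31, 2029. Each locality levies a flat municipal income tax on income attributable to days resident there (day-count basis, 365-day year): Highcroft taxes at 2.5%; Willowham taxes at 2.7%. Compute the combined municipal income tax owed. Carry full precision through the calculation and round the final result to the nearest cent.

€2302.22

Highcroft, January 1 – June 2, 2029: 153 days → €88000 × 2.5% × 153/365 = €922.1918
Willowham, June 3 – December 31, 2029: 212 days → €88000 × 2.7% × 212/365 = €1380.0329
Total = €2302.2247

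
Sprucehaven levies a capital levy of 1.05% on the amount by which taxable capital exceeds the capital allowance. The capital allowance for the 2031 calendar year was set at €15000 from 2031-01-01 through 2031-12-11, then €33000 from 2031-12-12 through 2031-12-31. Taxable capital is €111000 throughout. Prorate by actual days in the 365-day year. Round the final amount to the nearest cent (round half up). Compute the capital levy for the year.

€997.64

2031-01-01 to 2031-12-11: 345 days, exemption €15000 → (€111000 − €15000) × 1.05% × 345/365 = €952.7671
2031-12-12 to 2031-12-31: 20 days, exemption €33000 → (€111000 − €33000) × 1.05% × 20/365 = €44.8767
Total = €997.6438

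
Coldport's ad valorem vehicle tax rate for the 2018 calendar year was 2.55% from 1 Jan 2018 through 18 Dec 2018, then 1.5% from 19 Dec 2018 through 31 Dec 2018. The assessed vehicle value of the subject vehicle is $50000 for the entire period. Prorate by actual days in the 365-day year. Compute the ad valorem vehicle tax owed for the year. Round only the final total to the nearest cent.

$1256.30

1 Jan – 18 Dec 2018: 352 days at 2.55% → $50000 × 2.55% × 352/365 = $1229.5890
19 Dec – 31 Dec 2018: 13 days at 1.5% → $50000 × 1.5% × 13/365 = $26.7123
Total = $1256.3014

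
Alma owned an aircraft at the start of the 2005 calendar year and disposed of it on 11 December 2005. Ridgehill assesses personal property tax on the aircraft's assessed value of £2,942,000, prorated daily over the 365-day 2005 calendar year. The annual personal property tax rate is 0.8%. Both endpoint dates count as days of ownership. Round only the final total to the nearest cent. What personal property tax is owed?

Days held (1 January – 11 December 2005): 345 out of 365
Tax = £2,942,000 × 0.8% × 345/365 = £22,246.3562

£22,246.36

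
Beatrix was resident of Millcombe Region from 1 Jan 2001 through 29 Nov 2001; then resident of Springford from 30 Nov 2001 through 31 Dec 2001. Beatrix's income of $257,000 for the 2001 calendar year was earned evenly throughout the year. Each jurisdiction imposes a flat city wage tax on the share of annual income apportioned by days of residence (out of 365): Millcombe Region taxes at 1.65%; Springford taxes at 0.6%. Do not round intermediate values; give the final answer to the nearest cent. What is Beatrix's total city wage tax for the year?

$4,003.92

Millcombe Region, 1 Jan – 29 Nov 2001: 333 days → $257,000 × 1.65% × 333/365 = $3,868.7301
Springford, 30 Nov – 31 Dec 2001: 32 days → $257,000 × 0.6% × 32/365 = $135.1890
Total = $4,003.9192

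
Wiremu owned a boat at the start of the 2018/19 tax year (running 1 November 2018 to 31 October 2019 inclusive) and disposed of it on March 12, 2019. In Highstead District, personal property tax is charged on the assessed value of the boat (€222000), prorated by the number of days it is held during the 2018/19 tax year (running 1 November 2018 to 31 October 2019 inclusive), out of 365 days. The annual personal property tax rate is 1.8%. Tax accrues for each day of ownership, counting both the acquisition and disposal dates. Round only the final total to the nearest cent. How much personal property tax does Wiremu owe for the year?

Days held (November 1, 2018 – March 12, 2019): 132 out of 365
Tax = €222000 × 1.8% × 132/365 = €1445.1288

€1445.13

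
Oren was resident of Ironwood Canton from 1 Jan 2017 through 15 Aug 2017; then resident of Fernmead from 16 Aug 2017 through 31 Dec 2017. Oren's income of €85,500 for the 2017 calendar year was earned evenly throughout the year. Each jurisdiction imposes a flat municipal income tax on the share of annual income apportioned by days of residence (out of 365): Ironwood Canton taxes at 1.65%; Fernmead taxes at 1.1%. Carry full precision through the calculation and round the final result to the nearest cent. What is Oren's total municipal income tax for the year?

€1,232.96

Ironwood Canton, 1 Jan – 15 Aug 2017: 227 days → €85,500 × 1.65% × 227/365 = €877.3705
Fernmead, 16 Aug – 31 Dec 2017: 138 days → €85,500 × 1.1% × 138/365 = €355.5863
Total = €1,232.9568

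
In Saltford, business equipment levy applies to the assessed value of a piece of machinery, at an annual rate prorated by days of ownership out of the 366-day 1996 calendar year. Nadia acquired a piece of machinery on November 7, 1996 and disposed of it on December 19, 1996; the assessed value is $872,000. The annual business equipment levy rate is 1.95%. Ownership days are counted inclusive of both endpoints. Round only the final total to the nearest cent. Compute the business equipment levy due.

$1,997.74

Days held (November 7 – December 19, 1996): 43 out of 366
Tax = $872,000 × 1.95% × 43/366 = $1,997.7377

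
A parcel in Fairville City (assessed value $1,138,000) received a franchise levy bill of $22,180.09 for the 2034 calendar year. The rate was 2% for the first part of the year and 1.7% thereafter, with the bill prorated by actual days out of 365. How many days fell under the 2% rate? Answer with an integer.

303 days

Let d = days at the first rate; then 365 − d days at the second rate.
$1,138,000 × [2%·d + 1.7%·(365−d)] / 365 = $22,180.09
Solving gives d = 303, so the new rate took effect on 31 October 2034.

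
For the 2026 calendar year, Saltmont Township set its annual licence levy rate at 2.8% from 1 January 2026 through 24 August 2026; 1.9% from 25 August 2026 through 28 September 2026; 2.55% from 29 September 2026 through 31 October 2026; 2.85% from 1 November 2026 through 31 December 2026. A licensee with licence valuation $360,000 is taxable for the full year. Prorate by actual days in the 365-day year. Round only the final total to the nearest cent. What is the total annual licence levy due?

$9,718.03

1 January – 24 August 2026: 236 days at 2.8% → $360,000 × 2.8% × 236/365 = $6,517.4795
25 August – 28 September 2026: 35 days at 1.9% → $360,000 × 1.9% × 35/365 = $655.8904
29 September – 31 October 2026: 33 days at 2.55% → $360,000 × 2.55% × 33/365 = $829.9726
1 November – 31 December 2026: 61 days at 2.85% → $360,000 × 2.85% × 61/365 = $1,714.6849
Total = $9,718.0274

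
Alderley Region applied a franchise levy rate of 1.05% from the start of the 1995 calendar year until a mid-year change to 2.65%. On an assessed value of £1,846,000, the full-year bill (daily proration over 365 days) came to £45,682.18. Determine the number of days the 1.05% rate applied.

40 days

Let d = days at the first rate; then 365 − d days at the second rate.
£1,846,000 × [1.05%·d + 2.65%·(365−d)] / 365 = £45,682.18
Solving gives d = 40, so the new rate took effect on February 10, 1995.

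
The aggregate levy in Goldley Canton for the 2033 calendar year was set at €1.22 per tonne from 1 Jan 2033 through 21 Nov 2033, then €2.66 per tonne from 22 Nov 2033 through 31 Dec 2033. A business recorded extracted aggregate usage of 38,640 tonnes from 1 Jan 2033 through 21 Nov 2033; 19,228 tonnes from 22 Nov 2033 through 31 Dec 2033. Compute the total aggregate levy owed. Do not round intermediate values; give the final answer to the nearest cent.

1 Jan – 21 Nov 2033: 38,640 tonnes at €1.22/tonne → €47,140.80
22 Nov – 31 Dec 2033: 19,228 tonnes at €2.66/tonne → €51,146.48

€98,287.28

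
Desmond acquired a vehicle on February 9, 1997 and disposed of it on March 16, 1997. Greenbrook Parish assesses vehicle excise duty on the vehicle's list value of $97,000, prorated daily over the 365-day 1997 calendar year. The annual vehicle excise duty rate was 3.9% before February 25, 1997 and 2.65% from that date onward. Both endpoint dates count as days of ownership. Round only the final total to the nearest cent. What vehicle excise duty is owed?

February 9 – February 24, 1997: 16 days at 3.9% → $97,000 × 3.9% × 16/365 = $165.8301
February 25 – March 16, 1997: 20 days at 2.65% → $97,000 × 2.65% × 20/365 = $140.8493
Total = $306.6795

$306.68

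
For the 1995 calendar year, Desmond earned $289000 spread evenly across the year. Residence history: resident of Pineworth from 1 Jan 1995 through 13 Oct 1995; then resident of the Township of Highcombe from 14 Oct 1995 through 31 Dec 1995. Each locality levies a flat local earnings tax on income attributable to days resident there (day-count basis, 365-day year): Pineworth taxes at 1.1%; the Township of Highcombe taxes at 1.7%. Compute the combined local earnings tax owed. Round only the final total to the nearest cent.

Pineworth, 1 Jan – 13 Oct 1995: 286 days → $289000 × 1.1% × 286/365 = $2490.9425
The Township of Highcombe, 14 Oct – 31 Dec 1995: 79 days → $289000 × 1.7% × 79/365 = $1063.3616
Total = $3554.3041

$3554.30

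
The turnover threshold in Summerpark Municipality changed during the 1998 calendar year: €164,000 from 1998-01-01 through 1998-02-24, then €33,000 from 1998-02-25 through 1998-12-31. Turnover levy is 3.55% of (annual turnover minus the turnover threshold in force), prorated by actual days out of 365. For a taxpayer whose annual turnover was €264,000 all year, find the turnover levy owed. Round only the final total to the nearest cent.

1998-01-01 to 1998-02-24: 55 days, exemption €164,000 → (€264,000 − €164,000) × 3.55% × 55/365 = €534.9315
1998-02-25 to 1998-12-31: 310 days, exemption €33,000 → (€264,000 − €33,000) × 3.55% × 310/365 = €6,964.8082
Total = €7,499.7397

€7,499.74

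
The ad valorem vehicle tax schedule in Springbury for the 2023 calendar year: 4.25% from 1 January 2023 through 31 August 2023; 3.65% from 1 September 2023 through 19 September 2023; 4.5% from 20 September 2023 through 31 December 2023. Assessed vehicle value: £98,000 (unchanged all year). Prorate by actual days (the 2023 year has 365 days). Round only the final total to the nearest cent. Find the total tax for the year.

£4,203.53

1 January – 31 August 2023: 243 days at 4.25% → £98,000 × 4.25% × 243/365 = £2,772.8630
1 September – 19 September 2023: 19 days at 3.65% → £98,000 × 3.65% × 19/365 = £186.2000
20 September – 31 December 2023: 103 days at 4.5% → £98,000 × 4.5% × 103/365 = £1,244.4658
Total = £4,203.5288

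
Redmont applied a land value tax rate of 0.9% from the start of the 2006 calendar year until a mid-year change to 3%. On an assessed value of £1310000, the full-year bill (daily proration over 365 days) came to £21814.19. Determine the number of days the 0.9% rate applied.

Let d = days at the first rate; then 365 − d days at the second rate.
£1310000 × [0.9%·d + 3%·(365−d)] / 365 = £21814.19
Solving gives d = 232, so the new rate took effect on 21 Aug 2006.

232 days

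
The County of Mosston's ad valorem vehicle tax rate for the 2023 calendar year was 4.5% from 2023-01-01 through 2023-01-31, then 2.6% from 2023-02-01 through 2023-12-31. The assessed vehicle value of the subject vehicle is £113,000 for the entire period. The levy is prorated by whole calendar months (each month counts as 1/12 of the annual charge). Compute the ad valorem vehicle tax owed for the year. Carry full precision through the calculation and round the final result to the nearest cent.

2023-01-01 to 2023-01-31: 1 month at 4.5% → £113,000 × 4.5% × 1/12 = £423.7500
2023-02-01 to 2023-12-31: 11 months at 2.6% → £113,000 × 2.6% × 11/12 = £2,693.1667
Total = £3,116.9167

£3,116.92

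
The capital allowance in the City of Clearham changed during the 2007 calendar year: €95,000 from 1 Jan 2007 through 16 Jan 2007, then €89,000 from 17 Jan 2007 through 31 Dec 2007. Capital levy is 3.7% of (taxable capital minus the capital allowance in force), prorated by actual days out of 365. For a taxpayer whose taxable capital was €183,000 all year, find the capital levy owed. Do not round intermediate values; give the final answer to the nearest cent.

1 Jan – 16 Jan 2007: 16 days, exemption €95,000 → (€183,000 − €95,000) × 3.7% × 16/365 = €142.7288
17 Jan – 31 Dec 2007: 349 days, exemption €89,000 → (€183,000 − €89,000) × 3.7% × 349/365 = €3,325.5397
Total = €3,468.2685

€3,468.27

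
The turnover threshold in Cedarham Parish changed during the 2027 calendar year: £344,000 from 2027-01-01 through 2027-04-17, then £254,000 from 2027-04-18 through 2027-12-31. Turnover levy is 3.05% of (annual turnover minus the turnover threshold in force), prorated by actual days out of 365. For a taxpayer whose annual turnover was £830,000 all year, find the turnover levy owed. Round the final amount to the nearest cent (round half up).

2027-01-01 to 2027-04-17: 107 days, exemption £344,000 → (£830,000 − £344,000) × 3.05% × 107/365 = £4,345.3726
2027-04-18 to 2027-12-31: 258 days, exemption £254,000 → (£830,000 − £254,000) × 3.05% × 258/365 = £12,417.9288
Total = £16,763.3014

£16,763.30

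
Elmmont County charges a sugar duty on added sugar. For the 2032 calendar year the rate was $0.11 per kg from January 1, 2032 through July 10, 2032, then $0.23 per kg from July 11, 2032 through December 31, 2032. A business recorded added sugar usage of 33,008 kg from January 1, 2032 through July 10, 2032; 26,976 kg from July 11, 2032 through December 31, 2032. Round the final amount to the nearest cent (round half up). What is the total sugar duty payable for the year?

January 1 – July 10, 2032: 33,008 kg at $0.11/kg → $3,630.88
July 11 – December 31, 2032: 26,976 kg at $0.23/kg → $6,204.48

$9,835.36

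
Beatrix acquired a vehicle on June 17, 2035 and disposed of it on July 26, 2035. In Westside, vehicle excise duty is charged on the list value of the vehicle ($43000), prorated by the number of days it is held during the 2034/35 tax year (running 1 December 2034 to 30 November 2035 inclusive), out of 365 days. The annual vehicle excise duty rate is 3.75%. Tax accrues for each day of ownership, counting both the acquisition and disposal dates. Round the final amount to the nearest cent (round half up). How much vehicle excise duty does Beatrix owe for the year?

$176.71

Days held (June 17 – July 26, 2035): 40 out of 365
Tax = $43000 × 3.75% × 40/365 = $176.7123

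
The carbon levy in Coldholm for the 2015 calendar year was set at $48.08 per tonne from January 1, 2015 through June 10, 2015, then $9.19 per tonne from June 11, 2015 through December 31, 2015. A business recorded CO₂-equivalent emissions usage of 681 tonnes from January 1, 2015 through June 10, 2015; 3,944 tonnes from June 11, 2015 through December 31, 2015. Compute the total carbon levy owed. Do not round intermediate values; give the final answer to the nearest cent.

January 1 – June 10, 2015: 681 tonnes at $48.08/tonne → $32,742.48
June 11 – December 31, 2015: 3,944 tonnes at $9.19/tonne → $36,245.36

$68,987.84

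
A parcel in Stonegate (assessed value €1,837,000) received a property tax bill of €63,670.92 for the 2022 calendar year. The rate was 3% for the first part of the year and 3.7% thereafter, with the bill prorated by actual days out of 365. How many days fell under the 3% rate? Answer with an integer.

122 days

Let d = days at the first rate; then 365 − d days at the second rate.
€1,837,000 × [3%·d + 3.7%·(365−d)] / 365 = €63,670.92
Solving gives d = 122, so the new rate took effect on May 3, 2022.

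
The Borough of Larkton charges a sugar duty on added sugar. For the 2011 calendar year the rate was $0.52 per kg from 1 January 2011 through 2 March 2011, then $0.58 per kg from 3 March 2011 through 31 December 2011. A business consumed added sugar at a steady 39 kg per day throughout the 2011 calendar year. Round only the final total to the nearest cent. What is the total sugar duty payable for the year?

1 January – 2 March 2011: 61 days × 39 kg/day = 2,379 kg at $0.52/kg → $1,237.08
3 March – 31 December 2011: 304 days × 39 kg/day = 11,856 kg at $0.58/kg → $6,876.48

$8,113.56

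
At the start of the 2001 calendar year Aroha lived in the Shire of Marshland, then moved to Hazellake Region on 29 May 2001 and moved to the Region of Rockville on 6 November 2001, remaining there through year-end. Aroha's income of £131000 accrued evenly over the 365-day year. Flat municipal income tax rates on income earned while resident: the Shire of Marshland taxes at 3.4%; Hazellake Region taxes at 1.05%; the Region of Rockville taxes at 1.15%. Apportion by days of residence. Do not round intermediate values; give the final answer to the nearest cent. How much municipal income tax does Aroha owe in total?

£2643.87

The Shire of Marshland, 1 January – 28 May 2001: 148 days → £131000 × 3.4% × 148/365 = £1806.0055
Hazellake Region, 29 May – 5 November 2001: 161 days → £131000 × 1.05% × 161/365 = £606.7274
The Region of Rockville, 6 November – 31 December 2001: 56 days → £131000 × 1.15% × 56/365 = £231.1342
Total = £2643.8671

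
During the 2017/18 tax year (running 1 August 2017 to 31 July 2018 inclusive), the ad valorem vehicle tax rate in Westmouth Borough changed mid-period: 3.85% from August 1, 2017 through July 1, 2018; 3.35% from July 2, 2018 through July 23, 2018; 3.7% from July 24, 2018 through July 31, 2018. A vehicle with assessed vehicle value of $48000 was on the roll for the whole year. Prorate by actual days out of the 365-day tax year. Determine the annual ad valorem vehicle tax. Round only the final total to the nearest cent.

$1831.96

August 1, 2017 – July 1, 2018: 335 days at 3.85% → $48000 × 3.85% × 335/365 = $1696.1096
July 2 – July 23, 2018: 22 days at 3.35% → $48000 × 3.35% × 22/365 = $96.9205
July 24 – July 31, 2018: 8 days at 3.7% → $48000 × 3.7% × 8/365 = $38.9260
Total = $1831.9562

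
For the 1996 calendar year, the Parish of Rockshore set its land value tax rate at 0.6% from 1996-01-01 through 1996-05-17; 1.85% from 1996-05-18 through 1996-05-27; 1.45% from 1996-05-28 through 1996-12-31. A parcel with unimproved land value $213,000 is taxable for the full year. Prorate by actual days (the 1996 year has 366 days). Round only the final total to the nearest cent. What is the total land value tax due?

$2,429.13

1996-01-01 to 1996-05-17: 138 days at 0.6% → $213,000 × 0.6% × 138/366 = $481.8689
1996-05-18 to 1996-05-27: 10 days at 1.85% → $213,000 × 1.85% × 10/366 = $107.6639
1996-05-28 to 1996-12-31: 218 days at 1.45% → $213,000 × 1.45% × 218/366 = $1,839.5984
Total = $2,429.1311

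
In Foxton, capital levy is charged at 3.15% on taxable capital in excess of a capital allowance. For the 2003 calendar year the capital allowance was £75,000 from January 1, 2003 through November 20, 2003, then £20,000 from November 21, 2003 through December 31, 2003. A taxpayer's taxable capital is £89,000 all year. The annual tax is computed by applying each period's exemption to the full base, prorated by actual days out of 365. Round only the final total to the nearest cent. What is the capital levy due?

£635.61

January 1 – November 20, 2003: 324 days, exemption £75,000 → (£89,000 − £75,000) × 3.15% × 324/365 = £391.4630
November 21 – December 31, 2003: 41 days, exemption £20,000 → (£89,000 − £20,000) × 3.15% × 41/365 = £244.1466
Total = £635.6096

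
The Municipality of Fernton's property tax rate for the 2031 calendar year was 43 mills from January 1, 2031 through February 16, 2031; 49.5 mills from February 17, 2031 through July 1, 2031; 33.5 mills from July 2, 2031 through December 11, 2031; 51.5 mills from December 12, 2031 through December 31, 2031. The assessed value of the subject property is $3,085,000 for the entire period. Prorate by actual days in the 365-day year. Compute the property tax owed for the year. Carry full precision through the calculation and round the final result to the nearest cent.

$128,420.52

January 1 – February 16, 2031: 47 days at 43 mills → $3,085,000 × 4.3% × 47/365 = $17,081.6027
February 17 – July 1, 2031: 135 days at 49.5 mills → $3,085,000 × 4.95% × 135/365 = $56,480.8562
July 2 – December 11, 2031: 163 days at 33.5 mills → $3,085,000 × 3.35% × 163/365 = $46,152.4452
December 12 – December 31, 2031: 20 days at 51.5 mills → $3,085,000 × 5.15% × 20/365 = $8,705.6164
Total = $128,420.5205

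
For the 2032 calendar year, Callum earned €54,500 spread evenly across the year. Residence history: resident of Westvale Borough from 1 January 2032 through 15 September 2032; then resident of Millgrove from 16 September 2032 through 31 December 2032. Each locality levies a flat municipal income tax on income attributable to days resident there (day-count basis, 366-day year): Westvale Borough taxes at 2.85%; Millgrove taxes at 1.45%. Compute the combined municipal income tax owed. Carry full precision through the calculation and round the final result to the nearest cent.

Westvale Borough, 1 January – 15 September 2032: 259 days → €54,500 × 2.85% × 259/366 = €1,099.1578
Millgrove, 16 September – 31 December 2032: 107 days → €54,500 × 1.45% × 107/366 = €231.0294
Total = €1,330.1872

€1,330.19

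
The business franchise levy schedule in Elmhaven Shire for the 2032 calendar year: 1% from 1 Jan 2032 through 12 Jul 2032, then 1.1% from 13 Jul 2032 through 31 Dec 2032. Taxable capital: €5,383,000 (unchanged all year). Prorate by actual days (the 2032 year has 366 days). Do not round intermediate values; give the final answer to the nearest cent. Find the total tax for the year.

1 Jan – 12 Jul 2032: 194 days at 1% → €5,383,000 × 1% × 194/366 = €28,532.8415
13 Jul – 31 Dec 2032: 172 days at 1.1% → €5,383,000 × 1.1% × 172/366 = €27,826.8743
Total = €56,359.7158

€56,359.72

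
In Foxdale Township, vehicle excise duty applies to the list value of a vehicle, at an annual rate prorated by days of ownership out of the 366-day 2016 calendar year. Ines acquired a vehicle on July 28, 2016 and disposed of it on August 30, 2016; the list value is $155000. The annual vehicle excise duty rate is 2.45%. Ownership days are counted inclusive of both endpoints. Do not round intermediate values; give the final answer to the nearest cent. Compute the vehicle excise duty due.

Days held (July 28 – August 30, 2016): 34 out of 366
Tax = $155000 × 2.45% × 34/366 = $352.7732

$352.77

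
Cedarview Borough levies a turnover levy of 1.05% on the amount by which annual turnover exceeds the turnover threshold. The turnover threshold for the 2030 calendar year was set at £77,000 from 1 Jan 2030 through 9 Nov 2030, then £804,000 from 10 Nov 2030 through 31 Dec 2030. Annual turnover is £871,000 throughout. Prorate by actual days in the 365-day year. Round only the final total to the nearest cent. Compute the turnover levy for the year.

1 Jan – 9 Nov 2030: 313 days, exemption £77,000 → (£871,000 − £77,000) × 1.05% × 313/365 = £7,149.2630
10 Nov – 31 Dec 2030: 52 days, exemption £804,000 → (£871,000 − £804,000) × 1.05% × 52/365 = £100.2247
Total = £7,249.4877

£7,249.49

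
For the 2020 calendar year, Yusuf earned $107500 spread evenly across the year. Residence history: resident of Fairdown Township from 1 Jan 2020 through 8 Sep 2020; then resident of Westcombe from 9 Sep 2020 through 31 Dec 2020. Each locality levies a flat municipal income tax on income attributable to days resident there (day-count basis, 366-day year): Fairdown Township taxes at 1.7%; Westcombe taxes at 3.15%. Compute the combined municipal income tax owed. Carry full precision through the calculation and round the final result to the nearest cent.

Fairdown Township, 1 Jan – 8 Sep 2020: 252 days → $107500 × 1.7% × 252/366 = $1258.2787
Westcombe, 9 Sep – 31 Dec 2020: 114 days → $107500 × 3.15% × 114/366 = $1054.7336
Total = $2313.0123

$2313.01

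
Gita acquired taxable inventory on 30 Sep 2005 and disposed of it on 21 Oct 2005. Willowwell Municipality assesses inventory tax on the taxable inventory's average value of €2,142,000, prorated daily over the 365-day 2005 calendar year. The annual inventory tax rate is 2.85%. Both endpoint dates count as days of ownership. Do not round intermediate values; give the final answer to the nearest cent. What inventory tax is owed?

Days held (30 Sep – 21 Oct 2005): 22 out of 365
Tax = €2,142,000 × 2.85% × 22/365 = €3,679.5452

€3,679.55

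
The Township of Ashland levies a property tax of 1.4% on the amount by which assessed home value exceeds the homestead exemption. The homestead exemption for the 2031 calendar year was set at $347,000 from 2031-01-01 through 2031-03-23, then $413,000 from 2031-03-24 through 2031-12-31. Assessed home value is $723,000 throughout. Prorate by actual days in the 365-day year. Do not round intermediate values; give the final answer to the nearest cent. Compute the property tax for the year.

2031-01-01 to 2031-03-23: 82 days, exemption $347,000 → ($723,000 − $347,000) × 1.4% × 82/365 = $1,182.5973
2031-03-24 to 2031-12-31: 283 days, exemption $413,000 → ($723,000 − $413,000) × 1.4% × 283/365 = $3,364.9863
Total = $4,547.5836

$4,547.58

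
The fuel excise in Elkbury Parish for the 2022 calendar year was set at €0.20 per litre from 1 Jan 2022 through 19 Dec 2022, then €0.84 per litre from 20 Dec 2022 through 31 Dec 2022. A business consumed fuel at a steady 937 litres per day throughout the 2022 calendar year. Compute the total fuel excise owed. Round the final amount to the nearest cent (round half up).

1 Jan – 19 Dec 2022: 353 days × 937 litres/day = 330,761 litres at €0.20/litre → €66,152.20
20 Dec – 31 Dec 2022: 12 days × 937 litres/day = 11,244 litres at €0.84/litre → €9,444.96

€75,597.16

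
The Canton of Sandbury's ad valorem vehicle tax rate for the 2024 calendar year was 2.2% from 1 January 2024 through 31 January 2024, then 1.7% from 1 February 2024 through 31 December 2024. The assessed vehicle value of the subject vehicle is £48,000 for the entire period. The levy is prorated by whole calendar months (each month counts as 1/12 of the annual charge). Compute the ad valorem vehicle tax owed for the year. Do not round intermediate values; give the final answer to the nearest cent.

1 January – 31 January 2024: 1 month at 2.2% → £48,000 × 2.2% × 1/12 = £88.0000
1 February – 31 December 2024: 11 months at 1.7% → £48,000 × 1.7% × 11/12 = £748.0000
Total = £836.0000

£836.00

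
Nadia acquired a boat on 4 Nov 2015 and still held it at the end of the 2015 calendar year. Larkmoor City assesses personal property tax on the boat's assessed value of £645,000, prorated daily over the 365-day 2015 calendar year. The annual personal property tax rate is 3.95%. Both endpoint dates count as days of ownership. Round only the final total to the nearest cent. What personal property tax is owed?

£4,048.48

Days held (4 Nov – 31 Dec 2015): 58 out of 365
Tax = £645,000 × 3.95% × 58/365 = £4,048.4795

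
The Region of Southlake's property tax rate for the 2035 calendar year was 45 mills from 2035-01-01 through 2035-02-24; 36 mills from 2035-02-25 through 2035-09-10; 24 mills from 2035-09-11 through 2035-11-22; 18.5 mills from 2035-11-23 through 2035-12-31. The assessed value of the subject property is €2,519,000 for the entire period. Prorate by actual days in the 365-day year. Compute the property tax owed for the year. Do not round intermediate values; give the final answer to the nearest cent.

€83,344.39

2035-01-01 to 2035-02-24: 55 days at 45 mills → €2,519,000 × 4.5% × 55/365 = €17,080.8904
2035-02-25 to 2035-09-10: 198 days at 36 mills → €2,519,000 × 3.6% × 198/365 = €49,192.9644
2035-09-11 to 2035-11-22: 73 days at 24 mills → €2,519,000 × 2.4% × 73/365 = €12,091.2000
2035-11-23 to 2035-12-31: 39 days at 18.5 mills → €2,519,000 × 1.85% × 39/365 = €4,979.3384
Total = €83,344.3932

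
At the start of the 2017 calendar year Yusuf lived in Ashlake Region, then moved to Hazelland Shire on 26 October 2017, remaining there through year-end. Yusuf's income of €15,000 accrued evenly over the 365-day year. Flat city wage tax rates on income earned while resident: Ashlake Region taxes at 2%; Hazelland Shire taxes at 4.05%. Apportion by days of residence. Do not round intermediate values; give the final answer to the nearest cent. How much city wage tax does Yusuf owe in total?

€356.45

Ashlake Region, 1 January – 25 October 2017: 298 days → €15,000 × 2% × 298/365 = €244.9315
Hazelland Shire, 26 October – 31 December 2017: 67 days → €15,000 × 4.05% × 67/365 = €111.5137
Total = €356.4452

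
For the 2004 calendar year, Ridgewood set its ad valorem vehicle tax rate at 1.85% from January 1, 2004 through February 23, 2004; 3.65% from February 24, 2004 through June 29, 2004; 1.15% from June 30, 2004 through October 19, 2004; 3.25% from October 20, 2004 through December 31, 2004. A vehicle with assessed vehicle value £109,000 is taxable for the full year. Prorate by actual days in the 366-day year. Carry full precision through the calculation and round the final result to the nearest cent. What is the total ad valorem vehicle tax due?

£2,768.18

January 1 – February 23, 2004: 54 days at 1.85% → £109,000 × 1.85% × 54/366 = £297.5164
February 24 – June 29, 2004: 127 days at 3.65% → £109,000 × 3.65% × 127/366 = £1,380.5178
June 30 – October 19, 2004: 112 days at 1.15% → £109,000 × 1.15% × 112/366 = £383.5847
October 20 – December 31, 2004: 73 days at 3.25% → £109,000 × 3.25% × 73/366 = £706.5642
Total = £2,768.1831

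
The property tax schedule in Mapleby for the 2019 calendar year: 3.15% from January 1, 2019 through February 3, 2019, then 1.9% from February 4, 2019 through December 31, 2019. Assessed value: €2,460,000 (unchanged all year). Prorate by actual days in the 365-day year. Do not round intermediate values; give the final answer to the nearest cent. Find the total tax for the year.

January 1 – February 3, 2019: 34 days at 3.15% → €2,460,000 × 3.15% × 34/365 = €7,218.2466
February 4 – December 31, 2019: 331 days at 1.9% → €2,460,000 × 1.9% × 331/365 = €42,386.1370
Total = €49,604.3836

€49,604.38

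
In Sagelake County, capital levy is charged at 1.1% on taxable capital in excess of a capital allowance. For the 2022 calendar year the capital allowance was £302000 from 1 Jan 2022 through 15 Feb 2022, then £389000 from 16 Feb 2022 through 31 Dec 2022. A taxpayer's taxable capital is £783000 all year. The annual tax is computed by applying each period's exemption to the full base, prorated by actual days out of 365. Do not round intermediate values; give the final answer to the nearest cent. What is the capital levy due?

£4454.61

1 Jan – 15 Feb 2022: 46 days, exemption £302000 → (£783000 − £302000) × 1.1% × 46/365 = £666.8110
16 Feb – 31 Dec 2022: 319 days, exemption £389000 → (£783000 − £389000) × 1.1% × 319/365 = £3787.7973
Total = £4454.6082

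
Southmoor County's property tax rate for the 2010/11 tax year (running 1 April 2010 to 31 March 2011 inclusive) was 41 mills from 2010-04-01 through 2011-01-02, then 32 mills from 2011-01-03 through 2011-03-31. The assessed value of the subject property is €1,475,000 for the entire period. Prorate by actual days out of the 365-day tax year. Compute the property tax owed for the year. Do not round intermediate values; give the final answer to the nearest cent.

€57,274.45

2010-04-01 to 2011-01-02: 277 days at 41 mills → €1,475,000 × 4.1% × 277/365 = €45,894.7260
2011-01-03 to 2011-03-31: 88 days at 32 mills → €1,475,000 × 3.2% × 88/365 = €11,379.7260
Total = €57,274.4521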